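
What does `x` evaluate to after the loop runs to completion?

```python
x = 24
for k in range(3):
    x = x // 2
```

Let's trace through this code step by step.

Initialize: x = 24
Entering loop: for k in range(3):
After iteration 1: k = 0, x = 12
After iteration 2: k = 1, x = 6
After iteration 3: k = 2, x = 3
Loop ends.

Final answer: 3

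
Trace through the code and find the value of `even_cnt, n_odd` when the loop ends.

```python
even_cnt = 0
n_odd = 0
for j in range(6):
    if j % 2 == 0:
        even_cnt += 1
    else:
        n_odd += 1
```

Let's trace through this code step by step.

Initialize: even_cnt = 0
Initialize: n_odd = 0
Entering loop: for j in range(6):
After iteration 1: j = 0, even_cnt = 1, n_odd = 0
After iteration 2: j = 1, even_cnt = 1, n_odd = 1
After iteration 3: j = 2, even_cnt = 2, n_odd = 1
After iteration 4: j = 3, even_cnt = 2, n_odd = 2
After iteration 5: j = 4, even_cnt = 3, n_odd = 2
After iteration 6: j = 5, even_cnt = 3, n_odd = 3
Loop ends.

Final answer: 3, 3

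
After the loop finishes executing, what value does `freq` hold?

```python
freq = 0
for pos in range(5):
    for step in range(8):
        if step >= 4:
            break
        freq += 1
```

Let's trace through this code step by step.

Initialize: freq = 0
Entering loop: for pos in range(5):
After iteration 1: pos = 0, freq = 4
After iteration 2: pos = 1, freq = 8
After iteration 3: pos = 2, freq = 12
After iteration 4: pos = 3, freq = 16
After iteration 5: pos = 4, freq = 20
Loop ends.

Final answer: 20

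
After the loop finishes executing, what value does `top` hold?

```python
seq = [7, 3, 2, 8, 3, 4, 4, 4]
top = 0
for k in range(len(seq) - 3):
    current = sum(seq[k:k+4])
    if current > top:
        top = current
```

Let's trace through this code step by step.

Initialize: seq = [7, 3, 2, 8, 3, 4, 4, 4]
Initialize: top = 0
Entering loop: for k in range(len(seq) - 3):
After iteration 1: k = 0, top = 20, current = 20
After iteration 2: k = 1, top = 20, current = 16
After iteration 3: k = 2, top = 20, current = 17
After iteration 4: k = 3, top = 20, current = 19
After iteration 5: k = 4, top = 20, current = 15
Loop ends.

Final answer: 20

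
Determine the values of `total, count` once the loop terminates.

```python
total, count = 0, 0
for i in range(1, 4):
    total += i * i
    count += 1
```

Let's trace through this code step by step.

Initialize: total = 0
Initialize: count = 0
Entering loop: for i in range(1, 4):
After iteration 1: i = 1, total = 1, count = 1
After iteration 2: i = 2, total = 5, count = 2
After iteration 3: i = 3, total = 14, count = 3
Loop ends.

Final answer: 14, 3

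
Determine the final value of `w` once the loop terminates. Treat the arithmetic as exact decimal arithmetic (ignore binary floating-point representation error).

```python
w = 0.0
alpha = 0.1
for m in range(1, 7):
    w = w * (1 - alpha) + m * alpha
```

Let's trace through this code step by step.

Initialize: w = 0.0
Initialize: alpha = 0.1
Entering loop: for m in range(1, 7):
After iteration 1: m = 1, w = 0.1
After iteration 2: m = 2, w = 0.29
After iteration 3: m = 3, w = 0.561
After iteration 4: m = 4, w = 0.9049
After iteration 5: m = 5, w = 1.31441
After iteration 6: m = 6, w = 1.782969
Loop ends.

Final answer: 1.782969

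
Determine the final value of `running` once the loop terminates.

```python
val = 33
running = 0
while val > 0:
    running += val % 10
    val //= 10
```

Let's trace through this code step by step.

Initialize: val = 33
Initialize: running = 0
Entering loop: while val > 0:
After iteration 1: val = 3, running = 3
After iteration 2: val = 0, running = 6
Loop ends.

Final answer: 6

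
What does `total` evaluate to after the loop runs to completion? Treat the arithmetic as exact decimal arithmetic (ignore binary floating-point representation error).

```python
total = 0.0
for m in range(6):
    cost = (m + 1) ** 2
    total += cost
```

Let's trace through this code step by step.

Initialize: total = 0.0
Entering loop: for m in range(6):
After iteration 1: m = 0, total = 1.0, cost = 1
After iteration 2: m = 1, total = 5.0, cost = 4
After iteration 3: m = 2, total = 14.0, cost = 9
After iteration 4: m = 3, total = 30.0, cost = 16
After iteration 5: m = 4, total = 55.0, cost = 25
After iteration 6: m = 5, total = 91.0, cost = 36
Loop ends.

Final answer: 91.0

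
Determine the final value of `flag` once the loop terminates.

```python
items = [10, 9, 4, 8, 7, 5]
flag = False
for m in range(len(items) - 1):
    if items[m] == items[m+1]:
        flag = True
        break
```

Let's trace through this code step by step.

Initialize: items = [10, 9, 4, 8, 7, 5]
Initialize: flag = False
Entering loop: for m in range(len(items) - 1):
After iteration 1: m = 0, flag = False
After iteration 2: m = 1, flag = False
After iteration 3: m = 2, flag = False
After iteration 4: m = 3, flag = False
After iteration 5: m = 4, flag = False
Loop ends.

Final answer: False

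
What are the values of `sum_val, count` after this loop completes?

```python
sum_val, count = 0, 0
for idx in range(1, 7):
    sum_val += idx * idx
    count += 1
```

Let's trace through this code step by step.

Initialize: sum_val = 0
Initialize: count = 0
Entering loop: for idx in range(1, 7):
After iteration 1: idx = 1, sum_val = 1, count = 1
After iteration 2: idx = 2, sum_val = 5, count = 2
After iteration 3: idx = 3, sum_val = 14, count = 3
After iteration 4: idx = 4, sum_val = 30, count = 4
After iteration 5: idx = 5, sum_val = 55, count = 5
After iteration 6: idx = 6, sum_val = 91, count = 6
Loop ends.

Final answer: 91, 6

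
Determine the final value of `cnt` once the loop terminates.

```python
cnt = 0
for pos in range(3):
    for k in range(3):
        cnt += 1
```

Let's trace through this code step by step.

Initialize: cnt = 0
Entering loop: for pos in range(3):
After iteration 1: pos = 0, cnt = 3
After iteration 2: pos = 1, cnt = 6
After iteration 3: pos = 2, cnt = 9
Loop ends.

Final answer: 9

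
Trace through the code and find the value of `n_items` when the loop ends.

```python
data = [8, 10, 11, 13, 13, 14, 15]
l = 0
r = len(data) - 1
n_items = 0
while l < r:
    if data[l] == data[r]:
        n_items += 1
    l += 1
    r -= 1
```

Let's trace through this code step by step.

Initialize: data = [8, 10, 11, 13, 13, 14, 15]
Initialize: l = 0
Initialize: r = 6
Initialize: n_items = 0
Entering loop: while l < r:
After iteration 1: l = 1, r = 5, n_items = 0
After iteration 2: l = 2, r = 4, n_items = 0
After iteration 3: l = 3, r = 3, n_items = 0
Loop ends.

Final answer: 0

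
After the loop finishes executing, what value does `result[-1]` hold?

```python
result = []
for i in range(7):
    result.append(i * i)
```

Let's trace through this code step by step.

Initialize: result = []
Entering loop: for i in range(7):
After iteration 1: i = 0, result = [0]
After iteration 2: i = 1, result = [0, 1]
After iteration 3: i = 2, result = [0, 1, 4]
After iteration 4: i = 3, result = [0, 1, 4, 9]
After iteration 5: i = 4, result = [0, 1, 4, 9, 16]
After iteration 6: i = 5, result = [0, 1, 4, 9, 16, 25]
After iteration 7: i = 6, result = [0, 1, 4, 9, 16, 25, 36]
Loop ends.
result[-1] = 36

Final answer: 36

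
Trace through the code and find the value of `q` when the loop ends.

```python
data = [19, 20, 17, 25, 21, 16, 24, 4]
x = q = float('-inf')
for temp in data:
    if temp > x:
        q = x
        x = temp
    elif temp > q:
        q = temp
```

Let's trace through this code step by step.

Initialize: data = [19, 20, 17, 25, 21, 16, 24, 4]
Initialize: x = -inf
Initialize: q = -inf
Entering loop: for temp in data:
After iteration 1: temp = 19, x = 19, q = -inf
After iteration 2: temp = 20, x = 20, q = 19
After iteration 3: temp = 17, x = 20, q = 19
After iteration 4: temp = 25, x = 25, q = 20
After iteration 5: temp = 21, x = 25, q = 21
After iteration 6: temp = 16, x = 25, q = 21
After iteration 7: temp = 24, x = 25, q = 24
After iteration 8: temp = 4, x = 25, q = 24
Loop ends.

Final answer: 24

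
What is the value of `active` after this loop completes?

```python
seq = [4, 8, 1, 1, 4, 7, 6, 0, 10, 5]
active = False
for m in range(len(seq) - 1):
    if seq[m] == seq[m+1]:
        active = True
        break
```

Let's trace through this code step by step.

Initialize: seq = [4, 8, 1, 1, 4, 7, 6, 0, 10, 5]
Initialize: active = False
Entering loop: for m in range(len(seq) - 1):
After iteration 1: m = 0, active = False
After iteration 2: m = 1, active = False
After iteration 3: m = 2, active = True
Loop ends.

Final answer: True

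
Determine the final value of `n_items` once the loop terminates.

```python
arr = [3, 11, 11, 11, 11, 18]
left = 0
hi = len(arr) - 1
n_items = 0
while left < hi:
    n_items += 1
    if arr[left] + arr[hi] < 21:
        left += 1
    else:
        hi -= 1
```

Let's trace through this code step by step.

Initialize: arr = [3, 11, 11, 11, 11, 18]
Initialize: left = 0
Initialize: hi = 5
Initialize: n_items = 0
Entering loop: while left < hi:
After iteration 1: left = 0, hi = 4, n_items = 1
After iteration 2: left = 1, hi = 4, n_items = 2
After iteration 3: left = 1, hi = 3, n_items = 3
After iteration 4: left = 1, hi = 2, n_items = 4
After iteration 5: left = 1, hi = 1, n_items = 5
Loop ends.

Final answer: 5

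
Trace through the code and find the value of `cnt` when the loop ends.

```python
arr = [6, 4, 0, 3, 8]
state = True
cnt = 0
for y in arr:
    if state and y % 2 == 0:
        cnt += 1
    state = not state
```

Let's trace through this code step by step.

Initialize: arr = [6, 4, 0, 3, 8]
Initialize: state = True
Initialize: cnt = 0
Entering loop: for y in arr:
After iteration 1: y = 6, state = False, cnt = 1
After iteration 2: y = 4, state = True, cnt = 1
After iteration 3: y = 0, state = False, cnt = 2
After iteration 4: y = 3, state = True, cnt = 2
After iteration 5: y = 8, state = False, cnt = 3
Loop ends.

Final answer: 3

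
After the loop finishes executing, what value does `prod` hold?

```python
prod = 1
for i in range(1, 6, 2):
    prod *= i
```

Let's trace through this code step by step.

Initialize: prod = 1
Entering loop: for i in range(1, 6, 2):
After iteration 1: i = 1, prod = 1
After iteration 2: i = 3, prod = 3
After iteration 3: i = 5, prod = 15
Loop ends.

Final answer: 15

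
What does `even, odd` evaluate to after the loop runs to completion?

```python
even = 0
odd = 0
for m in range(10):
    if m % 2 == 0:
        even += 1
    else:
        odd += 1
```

Let's trace through this code step by step.

Initialize: even = 0
Initialize: odd = 0
Entering loop: for m in range(10):
After iteration 1: m = 0, even = 1, odd = 0
After iteration 2: m = 1, even = 1, odd = 1
After iteration 3: m = 2, even = 2, odd = 1
After iteration 4: m = 3, even = 2, odd = 2
After iteration 5: m = 4, even = 3, odd = 2
After iteration 6: m = 5, even = 3, odd = 3
After iteration 7: m = 6, even = 4, odd = 3
After iteration 8: m = 7, even = 4, odd = 4
After iteration 9: m = 8, even = 5, odd = 4
After iteration 10: m = 9, even = 5, odd = 5
Loop ends.

Final answer: 5, 5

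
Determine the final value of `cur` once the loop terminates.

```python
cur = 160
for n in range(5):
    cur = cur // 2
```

Let's trace through this code step by step.

Initialize: cur = 160
Entering loop: for n in range(5):
After iteration 1: n = 0, cur = 80
After iteration 2: n = 1, cur = 40
After iteration 3: n = 2, cur = 20
After iteration 4: n = 3, cur = 10
After iteration 5: n = 4, cur = 5
Loop ends.

Final answer: 5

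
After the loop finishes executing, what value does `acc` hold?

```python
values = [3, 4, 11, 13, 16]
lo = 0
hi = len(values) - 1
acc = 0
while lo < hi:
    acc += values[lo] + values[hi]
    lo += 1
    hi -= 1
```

Let's trace through this code step by step.

Initialize: values = [3, 4, 11, 13, 16]
Initialize: lo = 0
Initialize: hi = 4
Initialize: acc = 0
Entering loop: while lo < hi:
After iteration 1: lo = 1, hi = 3, acc = 19
After iteration 2: lo = 2, hi = 2, acc = 36
Loop ends.

Final answer: 36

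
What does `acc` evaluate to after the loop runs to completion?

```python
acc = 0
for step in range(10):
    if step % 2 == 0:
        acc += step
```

Let's trace through this code step by step.

Initialize: acc = 0
Entering loop: for step in range(10):
After iteration 1: step = 0, acc = 0
After iteration 2: step = 1, acc = 0
After iteration 3: step = 2, acc = 2
After iteration 4: step = 3, acc = 2
After iteration 5: step = 4, acc = 6
After iteration 6: step = 5, acc = 6
After iteration 7: step = 6, acc = 12
After iteration 8: step = 7, acc = 12
After iteration 9: step = 8, acc = 20
After iteration 10: step = 9, acc = 20
Loop ends.

Final answer: 20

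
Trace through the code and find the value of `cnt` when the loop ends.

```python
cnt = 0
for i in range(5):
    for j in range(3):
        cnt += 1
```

Let's trace through this code step by step.

Initialize: cnt = 0
Entering loop: for i in range(5):
After iteration 1: i = 0, cnt = 3
After iteration 2: i = 1, cnt = 6
After iteration 3: i = 2, cnt = 9
After iteration 4: i = 3, cnt = 12
After iteration 5: i = 4, cnt = 15
Loop ends.

Final answer: 15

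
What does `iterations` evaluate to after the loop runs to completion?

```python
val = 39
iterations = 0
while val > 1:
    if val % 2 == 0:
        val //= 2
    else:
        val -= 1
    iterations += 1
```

Let's trace through this code step by step.

Initialize: val = 39
Initialize: iterations = 0
Entering loop: while val > 1:
After iteration 1: val = 38, iterations = 1
After iteration 2: val = 19, iterations = 2
After iteration 3: val = 18, iterations = 3
After iteration 4: val = 9, iterations = 4
After iteration 5: val = 8, iterations = 5
After iteration 6: val = 4, iterations = 6
After iteration 7: val = 2, iterations = 7
After iteration 8: val = 1, iterations = 8
Loop ends.

Final answer: 8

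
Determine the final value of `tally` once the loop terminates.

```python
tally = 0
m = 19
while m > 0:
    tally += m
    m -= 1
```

Let's trace through this code step by step.

Initialize: tally = 0
Initialize: m = 19
Entering loop: while m > 0:
After iteration 1: tally = 19, m = 18
After iteration 2: tally = 37, m = 17
After iteration 3: tally = 54, m = 16
After iteration 4: tally = 70, m = 15
After iteration 5: tally = 85, m = 14
After iteration 6: tally = 99, m = 13
After iteration 7: tally = 112, m = 12
After iteration 8: tally = 124, m = 11
After iteration 9: tally = 135, m = 10
After iteration 10: tally = 145, m = 9
After iteration 11: tally = 154, m = 8
After iteration 12: tally = 162, m = 7
After iteration 13: tally = 169, m = 6
After iteration 14: tally = 175, m = 5
After iteration 15: tally = 180, m = 4
After iteration 16: tally = 184, m = 3
After iteration 17: tally = 187, m = 2
After iteration 18: tally = 189, m = 1
After iteration 19: tally = 190, m = 0
Loop ends.

Final answer: 190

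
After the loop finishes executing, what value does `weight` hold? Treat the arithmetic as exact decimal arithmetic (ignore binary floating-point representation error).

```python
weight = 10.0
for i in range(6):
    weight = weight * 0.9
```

Let's trace through this code step by step.

Initialize: weight = 10.0
Entering loop: for i in range(6):
After iteration 1: i = 0, weight = 9.0
After iteration 2: i = 1, weight = 8.1
After iteration 3: i = 2, weight = 7.29
After iteration 4: i = 3, weight = 6.561
After iteration 5: i = 4, weight = 5.9049
After iteration 6: i = 5, weight = 5.31441
Loop ends.

Final answer: 5.31441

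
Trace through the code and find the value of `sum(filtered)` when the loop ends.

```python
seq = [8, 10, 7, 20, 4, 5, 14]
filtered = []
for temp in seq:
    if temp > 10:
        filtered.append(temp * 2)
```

Let's trace through this code step by step.

Initialize: seq = [8, 10, 7, 20, 4, 5, 14]
Initialize: filtered = []
Entering loop: for temp in seq:
After iteration 1: temp = 8, filtered = []
After iteration 2: temp = 10, filtered = []
After iteration 3: temp = 7, filtered = []
After iteration 4: temp = 20, filtered = [40]
After iteration 5: temp = 4, filtered = [40]
After iteration 6: temp = 5, filtered = [40]
After iteration 7: temp = 14, filtered = [40, 28]
Loop ends.
sum(filtered) = 68

Final answer: 68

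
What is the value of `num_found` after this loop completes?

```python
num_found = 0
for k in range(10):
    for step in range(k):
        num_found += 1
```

Let's trace through this code step by step.

Initialize: num_found = 0
Entering loop: for k in range(10):
After iteration 1: k = 0, num_found = 0
After iteration 2: k = 1, num_found = 1, step = 0
After iteration 3: k = 2, num_found = 3, step = 1
After iteration 4: k = 3, num_found = 6, step = 2
After iteration 5: k = 4, num_found = 10, step = 3
After iteration 6: k = 5, num_found = 15, step = 4
After iteration 7: k = 6, num_found = 21, step = 5
After iteration 8: k = 7, num_found = 28, step = 6
After iteration 9: k = 8, num_found = 36, step = 7
After iteration 10: k = 9, num_found = 45, step = 8
Loop ends.

Final answer: 45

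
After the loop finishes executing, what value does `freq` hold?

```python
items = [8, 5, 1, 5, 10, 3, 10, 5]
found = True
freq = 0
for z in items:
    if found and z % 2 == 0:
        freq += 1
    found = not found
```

Let's trace through this code step by step.

Initialize: items = [8, 5, 1, 5, 10, 3, 10, 5]
Initialize: found = True
Initialize: freq = 0
Entering loop: for z in items:
After iteration 1: z = 8, found = False, freq = 1
After iteration 2: z = 5, found = True, freq = 1
After iteration 3: z = 1, found = False, freq = 1
After iteration 4: z = 5, found = True, freq = 1
After iteration 5: z = 10, found = False, freq = 2
After iteration 6: z = 3, found = True, freq = 2
After iteration 7: z = 10, found = False, freq = 3
After iteration 8: z = 5, found = True, freq = 3
Loop ends.

Final answer: 3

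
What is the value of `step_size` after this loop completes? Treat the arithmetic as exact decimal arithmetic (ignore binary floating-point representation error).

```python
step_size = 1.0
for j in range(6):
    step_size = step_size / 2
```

Let's trace through this code step by step.

Initialize: step_size = 1.0
Entering loop: for j in range(6):
After iteration 1: j = 0, step_size = 0.5
After iteration 2: j = 1, step_size = 0.25
After iteration 3: j = 2, step_size = 0.125
After iteration 4: j = 3, step_size = 0.0625
After iteration 5: j = 4, step_size = 0.03125
After iteration 6: j = 5, step_size = 0.015625
Loop ends.

Final answer: 0.015625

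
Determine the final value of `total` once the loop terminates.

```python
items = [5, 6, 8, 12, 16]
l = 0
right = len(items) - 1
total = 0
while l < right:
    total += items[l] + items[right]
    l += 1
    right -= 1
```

Let's trace through this code step by step.

Initialize: items = [5, 6, 8, 12, 16]
Initialize: l = 0
Initialize: right = 4
Initialize: total = 0
Entering loop: while l < right:
After iteration 1: l = 1, right = 3, total = 21
After iteration 2: l = 2, right = 2, total = 39
Loop ends.

Final answer: 39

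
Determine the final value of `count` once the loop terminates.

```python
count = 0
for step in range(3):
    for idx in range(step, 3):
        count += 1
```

Let's trace through this code step by step.

Initialize: count = 0
Entering loop: for step in range(3):
After iteration 1: step = 0, count = 3
After iteration 2: step = 1, count = 5
After iteration 3: step = 2, count = 6
Loop ends.

Final answer: 6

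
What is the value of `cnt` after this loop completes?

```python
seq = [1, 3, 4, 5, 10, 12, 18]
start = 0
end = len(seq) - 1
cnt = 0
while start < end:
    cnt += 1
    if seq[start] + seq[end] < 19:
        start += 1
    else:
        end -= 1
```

Let's trace through this code step by step.

Initialize: seq = [1, 3, 4, 5, 10, 12, 18]
Initialize: start = 0
Initialize: end = 6
Initialize: cnt = 0
Entering loop: while start < end:
After iteration 1: start = 0, end = 5, cnt = 1
After iteration 2: start = 1, end = 5, cnt = 2
After iteration 3: start = 2, end = 5, cnt = 3
After iteration 4: start = 3, end = 5, cnt = 4
After iteration 5: start = 4, end = 5, cnt = 5
After iteration 6: start = 4, end = 4, cnt = 6
Loop ends.

Final answer: 6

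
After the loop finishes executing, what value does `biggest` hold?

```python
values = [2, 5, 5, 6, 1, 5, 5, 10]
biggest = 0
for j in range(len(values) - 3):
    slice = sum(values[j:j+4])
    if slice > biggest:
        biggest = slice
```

Let's trace through this code step by step.

Initialize: values = [2, 5, 5, 6, 1, 5, 5, 10]
Initialize: biggest = 0
Entering loop: for j in range(len(values) - 3):
After iteration 1: j = 0, biggest = 18, slice = 18
After iteration 2: j = 1, biggest = 18, slice = 17
After iteration 3: j = 2, biggest = 18, slice = 17
After iteration 4: j = 3, biggest = 18, slice = 17
After iteration 5: j = 4, biggest = 21, slice = 21
Loop ends.

Final answer: 21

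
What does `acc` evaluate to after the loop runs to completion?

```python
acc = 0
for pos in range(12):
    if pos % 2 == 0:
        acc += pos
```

Let's trace through this code step by step.

Initialize: acc = 0
Entering loop: for pos in range(12):
After iteration 1: pos = 0, acc = 0
After iteration 2: pos = 1, acc = 0
After iteration 3: pos = 2, acc = 2
After iteration 4: pos = 3, acc = 2
After iteration 5: pos = 4, acc = 6
After iteration 6: pos = 5, acc = 6
After iteration 7: pos = 6, acc = 12
After iteration 8: pos = 7, acc = 12
After iteration 9: pos = 8, acc = 20
After iteration 10: pos = 9, acc = 20
After iteration 11: pos = 10, acc = 30
After iteration 12: pos = 11, acc = 30
Loop ends.

Final answer: 30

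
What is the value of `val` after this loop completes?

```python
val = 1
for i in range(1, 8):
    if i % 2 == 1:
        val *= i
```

Let's trace through this code step by step.

Initialize: val = 1
Entering loop: for i in range(1, 8):
After iteration 1: i = 1, val = 1
After iteration 2: i = 2, val = 1
After iteration 3: i = 3, val = 3
After iteration 4: i = 4, val = 3
After iteration 5: i = 5, val = 15
After iteration 6: i = 6, val = 15
After iteration 7: i = 7, val = 105
Loop ends.

Final answer: 105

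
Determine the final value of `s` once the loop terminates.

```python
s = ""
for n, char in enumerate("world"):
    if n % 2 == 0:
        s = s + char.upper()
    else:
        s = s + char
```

Let's trace through this code step by step.

Initialize: s = ''
Entering loop: for n, char in enumerate("world"):
After iteration 1: n = 0, char = 'w', s = 'W'
After iteration 2: n = 1, char = 'o', s = 'Wo'
After iteration 3: n = 2, char = 'r', s = 'WoR'
After iteration 4: n = 3, char = 'l', s = 'WoRl'
After iteration 5: n = 4, char = 'd', s = 'WoRlD'
Loop ends.

Final answer: 'WoRlD'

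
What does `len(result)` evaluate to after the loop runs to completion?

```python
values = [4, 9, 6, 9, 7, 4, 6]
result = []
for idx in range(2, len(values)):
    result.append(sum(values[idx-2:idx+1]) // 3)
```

Let's trace through this code step by step.

Initialize: values = [4, 9, 6, 9, 7, 4, 6]
Initialize: result = []
Entering loop: for idx in range(2, len(values)):
After iteration 1: idx = 2, result = [6]
After iteration 2: idx = 3, result = [6, 8]
After iteration 3: idx = 4, result = [6, 8, 7]
After iteration 4: idx = 5, result = [6, 8, 7, 6]
After iteration 5: idx = 6, result = [6, 8, 7, 6, 5]
Loop ends.
len(result) = 5

Final answer: 5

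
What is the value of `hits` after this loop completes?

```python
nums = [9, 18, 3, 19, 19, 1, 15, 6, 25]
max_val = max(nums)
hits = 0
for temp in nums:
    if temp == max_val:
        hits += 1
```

Let's trace through this code step by step.

Initialize: nums = [9, 18, 3, 19, 19, 1, 15, 6, 25]
Initialize: max_val = 25
Initialize: hits = 0
Entering loop: for temp in nums:
After iteration 1: temp = 9, hits = 0
After iteration 2: temp = 18, hits = 0
After iteration 3: temp = 3, hits = 0
After iteration 4: temp = 19, hits = 0
After iteration 5: temp = 19, hits = 0
After iteration 6: temp = 1, hits = 0
After iteration 7: temp = 15, hits = 0
After iteration 8: temp = 6, hits = 0
After iteration 9: temp = 25, hits = 1
Loop ends.

Final answer: 1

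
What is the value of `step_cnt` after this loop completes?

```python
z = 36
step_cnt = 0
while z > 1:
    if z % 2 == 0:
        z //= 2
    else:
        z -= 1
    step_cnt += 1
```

Let's trace through this code step by step.

Initialize: z = 36
Initialize: step_cnt = 0
Entering loop: while z > 1:
After iteration 1: z = 18, step_cnt = 1
After iteration 2: z = 9, step_cnt = 2
After iteration 3: z = 8, step_cnt = 3
After iteration 4: z = 4, step_cnt = 4
After iteration 5: z = 2, step_cnt = 5
After iteration 6: z = 1, step_cnt = 6
Loop ends.

Final answer: 6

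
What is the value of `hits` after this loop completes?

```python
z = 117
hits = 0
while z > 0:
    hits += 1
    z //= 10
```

Let's trace through this code step by step.

Initialize: z = 117
Initialize: hits = 0
Entering loop: while z > 0:
After iteration 1: z = 11, hits = 1
After iteration 2: z = 1, hits = 2
After iteration 3: z = 0, hits = 3
Loop ends.

Final answer: 3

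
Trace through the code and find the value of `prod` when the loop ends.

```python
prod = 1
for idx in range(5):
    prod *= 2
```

Let's trace through this code step by step.

Initialize: prod = 1
Entering loop: for idx in range(5):
After iteration 1: idx = 0, prod = 2
After iteration 2: idx = 1, prod = 4
After iteration 3: idx = 2, prod = 8
After iteration 4: idx = 3, prod = 16
After iteration 5: idx = 4, prod = 32
Loop ends.

Final answer: 32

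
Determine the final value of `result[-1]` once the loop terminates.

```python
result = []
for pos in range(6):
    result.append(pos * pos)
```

Let's trace through this code step by step.

Initialize: result = []
Entering loop: for pos in range(6):
After iteration 1: pos = 0, result = [0]
After iteration 2: pos = 1, result = [0, 1]
After iteration 3: pos = 2, result = [0, 1, 4]
After iteration 4: pos = 3, result = [0, 1, 4, 9]
After iteration 5: pos = 4, result = [0, 1, 4, 9, 16]
After iteration 6: pos = 5, result = [0, 1, 4, 9, 16, 25]
Loop ends.
result[-1] = 25

Final answer: 25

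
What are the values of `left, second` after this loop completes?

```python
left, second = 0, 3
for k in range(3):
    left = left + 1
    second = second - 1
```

Let's trace through this code step by step.

Initialize: left = 0
Initialize: second = 3
Entering loop: for k in range(3):
After iteration 1: k = 0, left = 1, second = 2
After iteration 2: k = 1, left = 2, second = 1
After iteration 3: k = 2, left = 3, second = 0
Loop ends.

Final answer: 3, 0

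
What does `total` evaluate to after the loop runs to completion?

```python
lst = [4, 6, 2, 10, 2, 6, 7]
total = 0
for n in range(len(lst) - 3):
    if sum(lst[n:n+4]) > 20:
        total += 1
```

Let's trace through this code step by step.

Initialize: lst = [4, 6, 2, 10, 2, 6, 7]
Initialize: total = 0
Entering loop: for n in range(len(lst) - 3):
After iteration 1: n = 0, total = 1
After iteration 2: n = 1, total = 1
After iteration 3: n = 2, total = 1
After iteration 4: n = 3, total = 2
Loop ends.

Final answer: 2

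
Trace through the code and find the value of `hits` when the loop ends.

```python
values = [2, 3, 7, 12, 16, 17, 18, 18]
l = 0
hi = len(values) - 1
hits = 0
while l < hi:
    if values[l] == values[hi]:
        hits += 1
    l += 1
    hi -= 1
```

Let's trace through this code step by step.

Initialize: values = [2, 3, 7, 12, 16, 17, 18, 18]
Initialize: l = 0
Initialize: hi = 7
Initialize: hits = 0
Entering loop: while l < hi:
After iteration 1: l = 1, hi = 6, hits = 0
After iteration 2: l = 2, hi = 5, hits = 0
After iteration 3: l = 3, hi = 4, hits = 0
After iteration 4: l = 4, hi = 3, hits = 0
Loop ends.

Final answer: 0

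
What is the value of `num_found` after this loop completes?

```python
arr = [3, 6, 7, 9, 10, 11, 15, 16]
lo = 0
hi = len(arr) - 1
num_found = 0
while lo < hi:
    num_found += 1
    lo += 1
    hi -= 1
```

Let's trace through this code step by step.

Initialize: arr = [3, 6, 7, 9, 10, 11, 15, 16]
Initialize: lo = 0
Initialize: hi = 7
Initialize: num_found = 0
Entering loop: while lo < hi:
After iteration 1: lo = 1, hi = 6, num_found = 1
After iteration 2: lo = 2, hi = 5, num_found = 2
After iteration 3: lo = 3, hi = 4, num_found = 3
After iteration 4: lo = 4, hi = 3, num_found = 4
Loop ends.

Final answer: 4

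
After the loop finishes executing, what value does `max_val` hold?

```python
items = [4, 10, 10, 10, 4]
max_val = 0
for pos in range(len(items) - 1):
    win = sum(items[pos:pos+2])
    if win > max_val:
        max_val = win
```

Let's trace through this code step by step.

Initialize: items = [4, 10, 10, 10, 4]
Initialize: max_val = 0
Entering loop: for pos in range(len(items) - 1):
After iteration 1: pos = 0, max_val = 14, win = 14
After iteration 2: pos = 1, max_val = 20, win = 20
After iteration 3: pos = 2, max_val = 20, win = 20
After iteration 4: pos = 3, max_val = 20, win = 14
Loop ends.

Final answer: 20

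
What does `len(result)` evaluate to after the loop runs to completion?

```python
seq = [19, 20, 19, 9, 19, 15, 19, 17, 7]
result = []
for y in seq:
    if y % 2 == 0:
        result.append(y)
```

Let's trace through this code step by step.

Initialize: seq = [19, 20, 19, 9, 19, 15, 19, 17, 7]
Initialize: result = []
Entering loop: for y in seq:
After iteration 1: y = 19, result = []
After iteration 2: y = 20, result = [20]
After iteration 3: y = 19, result = [20]
After iteration 4: y = 9, result = [20]
After iteration 5: y = 19, result = [20]
After iteration 6: y = 15, result = [20]
After iteration 7: y = 19, result = [20]
After iteration 8: y = 17, result = [20]
After iteration 9: y = 7, result = [20]
Loop ends.
len(result) = 1

Final answer: 1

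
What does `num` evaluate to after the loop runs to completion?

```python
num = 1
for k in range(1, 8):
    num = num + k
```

Let's trace through this code step by step.

Initialize: num = 1
Entering loop: for k in range(1, 8):
After iteration 1: k = 1, num = 2
After iteration 2: k = 2, num = 4
After iteration 3: k = 3, num = 7
After iteration 4: k = 4, num = 11
After iteration 5: k = 5, num = 16
After iteration 6: k = 6, num = 22
After iteration 7: k = 7, num = 29
Loop ends.

Final answer: 29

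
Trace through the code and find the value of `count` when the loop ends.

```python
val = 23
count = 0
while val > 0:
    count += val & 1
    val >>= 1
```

Let's trace through this code step by step.

Initialize: val = 23
Initialize: count = 0
Entering loop: while val > 0:
After iteration 1: val = 11, count = 1
After iteration 2: val = 5, count = 2
After iteration 3: val = 2, count = 3
After iteration 4: val = 1, count = 3
After iteration 5: val = 0, count = 4
Loop ends.

Final answer: 4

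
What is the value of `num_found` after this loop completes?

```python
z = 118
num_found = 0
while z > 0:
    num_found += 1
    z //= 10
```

Let's trace through this code step by step.

Initialize: z = 118
Initialize: num_found = 0
Entering loop: while z > 0:
After iteration 1: z = 11, num_found = 1
After iteration 2: z = 1, num_found = 2
After iteration 3: z = 0, num_found = 3
Loop ends.

Final answer: 3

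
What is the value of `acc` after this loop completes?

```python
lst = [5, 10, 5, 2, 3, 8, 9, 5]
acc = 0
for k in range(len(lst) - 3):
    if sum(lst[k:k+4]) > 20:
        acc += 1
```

Let's trace through this code step by step.

Initialize: lst = [5, 10, 5, 2, 3, 8, 9, 5]
Initialize: acc = 0
Entering loop: for k in range(len(lst) - 3):
After iteration 1: k = 0, acc = 1
After iteration 2: k = 1, acc = 1
After iteration 3: k = 2, acc = 1
After iteration 4: k = 3, acc = 2
After iteration 5: k = 4, acc = 3
Loop ends.

Final answer: 3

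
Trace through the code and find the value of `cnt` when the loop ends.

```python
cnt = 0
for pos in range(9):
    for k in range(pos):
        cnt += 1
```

Let's trace through this code step by step.

Initialize: cnt = 0
Entering loop: for pos in range(9):
After iteration 1: pos = 0, cnt = 0
After iteration 2: pos = 1, cnt = 1, k = 0
After iteration 3: pos = 2, cnt = 3, k = 1
After iteration 4: pos = 3, cnt = 6, k = 2
After iteration 5: pos = 4, cnt = 10, k = 3
After iteration 6: pos = 5, cnt = 15, k = 4
After iteration 7: pos = 6, cnt = 21, k = 5
After iteration 8: pos = 7, cnt = 28, k = 6
After iteration 9: pos = 8, cnt = 36, k = 7
Loop ends.

Final answer: 36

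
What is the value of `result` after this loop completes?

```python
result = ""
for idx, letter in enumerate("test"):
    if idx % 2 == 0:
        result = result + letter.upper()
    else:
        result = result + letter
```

Let's trace through this code step by step.

Initialize: result = ''
Entering loop: for idx, letter in enumerate("test"):
After iteration 1: idx = 0, letter = 't', result = 'T'
After iteration 2: idx = 1, letter = 'e', result = 'Te'
After iteration 3: idx = 2, letter = 's', result = 'TeS'
After iteration 4: idx = 3, letter = 't', result = 'TeSt'
Loop ends.

Final answer: 'TeSt'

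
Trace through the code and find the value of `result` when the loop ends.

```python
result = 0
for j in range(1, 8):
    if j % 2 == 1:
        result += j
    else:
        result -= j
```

Let's trace through this code step by step.

Initialize: result = 0
Entering loop: for j in range(1, 8):
After iteration 1: j = 1, result = 1
After iteration 2: j = 2, result = -1
After iteration 3: j = 3, result = 2
After iteration 4: j = 4, result = -2
After iteration 5: j = 5, result = 3
After iteration 6: j = 6, result = -3
After iteration 7: j = 7, result = 4
Loop ends.

Final answer: 4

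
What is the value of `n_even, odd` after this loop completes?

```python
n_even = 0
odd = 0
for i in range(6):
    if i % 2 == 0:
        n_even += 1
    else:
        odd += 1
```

Let's trace through this code step by step.

Initialize: n_even = 0
Initialize: odd = 0
Entering loop: for i in range(6):
After iteration 1: i = 0, n_even = 1, odd = 0
After iteration 2: i = 1, n_even = 1, odd = 1
After iteration 3: i = 2, n_even = 2, odd = 1
After iteration 4: i = 3, n_even = 2, odd = 2
After iteration 5: i = 4, n_even = 3, odd = 2
After iteration 6: i = 5, n_even = 3, odd = 3
Loop ends.

Final answer: 3, 3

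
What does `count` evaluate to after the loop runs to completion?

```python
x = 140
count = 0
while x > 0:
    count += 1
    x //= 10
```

Let's trace through this code step by step.

Initialize: x = 140
Initialize: count = 0
Entering loop: while x > 0:
After iteration 1: x = 14, count = 1
After iteration 2: x = 1, count = 2
After iteration 3: x = 0, count = 3
Loop ends.

Final answer: 3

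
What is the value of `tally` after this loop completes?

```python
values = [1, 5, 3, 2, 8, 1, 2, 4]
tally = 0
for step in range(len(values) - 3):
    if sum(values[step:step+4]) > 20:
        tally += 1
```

Let's trace through this code step by step.

Initialize: values = [1, 5, 3, 2, 8, 1, 2, 4]
Initialize: tally = 0
Entering loop: for step in range(len(values) - 3):
After iteration 1: step = 0, tally = 0
After iteration 2: step = 1, tally = 0
After iteration 3: step = 2, tally = 0
After iteration 4: step = 3, tally = 0
After iteration 5: step = 4, tally = 0
Loop ends.

Final answer: 0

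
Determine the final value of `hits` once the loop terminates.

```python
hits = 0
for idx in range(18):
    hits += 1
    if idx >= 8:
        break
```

Let's trace through this code step by step.

Initialize: hits = 0
Entering loop: for idx in range(18):
After iteration 1: idx = 0, hits = 1
After iteration 2: idx = 1, hits = 2
After iteration 3: idx = 2, hits = 3
After iteration 4: idx = 3, hits = 4
After iteration 5: idx = 4, hits = 5
After iteration 6: idx = 5, hits = 6
After iteration 7: idx = 6, hits = 7
After iteration 8: idx = 7, hits = 8
After iteration 9: idx = 8, hits = 9
Loop ends.

Final answer: 9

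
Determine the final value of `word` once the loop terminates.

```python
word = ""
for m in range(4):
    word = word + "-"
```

Let's trace through this code step by step.

Initialize: word = ''
Entering loop: for m in range(4):
After iteration 1: m = 0, word = '-'
After iteration 2: m = 1, word = '--'
After iteration 3: m = 2, word = '---'
After iteration 4: m = 3, word = '----'
Loop ends.

Final answer: '----'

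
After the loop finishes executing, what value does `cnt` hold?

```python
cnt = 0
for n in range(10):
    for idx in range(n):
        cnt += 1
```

Let's trace through this code step by step.

Initialize: cnt = 0
Entering loop: for n in range(10):
After iteration 1: n = 0, cnt = 0
After iteration 2: n = 1, cnt = 1, idx = 0
After iteration 3: n = 2, cnt = 3, idx = 1
After iteration 4: n = 3, cnt = 6, idx = 2
After iteration 5: n = 4, cnt = 10, idx = 3
After iteration 6: n = 5, cnt = 15, idx = 4
After iteration 7: n = 6, cnt = 21, idx = 5
After iteration 8: n = 7, cnt = 28, idx = 6
After iteration 9: n = 8, cnt = 36, idx = 7
After iteration 10: n = 9, cnt = 45, idx = 8
Loop ends.

Final answer: 45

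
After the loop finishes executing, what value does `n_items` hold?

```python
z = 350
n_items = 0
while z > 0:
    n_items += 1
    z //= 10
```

Let's trace through this code step by step.

Initialize: z = 350
Initialize: n_items = 0
Entering loop: while z > 0:
After iteration 1: z = 35, n_items = 1
After iteration 2: z = 3, n_items = 2
After iteration 3: z = 0, n_items = 3
Loop ends.

Final answer: 3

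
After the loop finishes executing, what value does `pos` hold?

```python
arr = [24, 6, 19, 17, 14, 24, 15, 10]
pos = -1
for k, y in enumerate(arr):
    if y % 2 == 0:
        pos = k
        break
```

Let's trace through this code step by step.

Initialize: arr = [24, 6, 19, 17, 14, 24, 15, 10]
Initialize: pos = -1
Entering loop: for k, y in enumerate(arr):
After iteration 1: k = 0, y = 24, pos = 0
Loop ends.

Final answer: 0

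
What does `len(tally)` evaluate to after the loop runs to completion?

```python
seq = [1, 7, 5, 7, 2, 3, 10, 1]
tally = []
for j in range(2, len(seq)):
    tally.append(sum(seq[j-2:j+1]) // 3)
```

Let's trace through this code step by step.

Initialize: seq = [1, 7, 5, 7, 2, 3, 10, 1]
Initialize: tally = []
Entering loop: for j in range(2, len(seq)):
After iteration 1: j = 2, tally = [4]
After iteration 2: j = 3, tally = [4, 6]
After iteration 3: j = 4, tally = [4, 6, 4]
After iteration 4: j = 5, tally = [4, 6, 4, 4]
After iteration 5: j = 6, tally = [4, 6, 4, 4, 5]
After iteration 6: j = 7, tally = [4, 6, 4, 4, 5, 4]
Loop ends.
len(tally) = 6

Final answer: 6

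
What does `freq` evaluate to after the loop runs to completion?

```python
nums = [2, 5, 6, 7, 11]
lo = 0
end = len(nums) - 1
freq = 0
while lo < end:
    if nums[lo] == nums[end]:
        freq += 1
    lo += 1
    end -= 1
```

Let's trace through this code step by step.

Initialize: nums = [2, 5, 6, 7, 11]
Initialize: lo = 0
Initialize: end = 4
Initialize: freq = 0
Entering loop: while lo < end:
After iteration 1: lo = 1, end = 3, freq = 0
After iteration 2: lo = 2, end = 2, freq = 0
Loop ends.

Final answer: 0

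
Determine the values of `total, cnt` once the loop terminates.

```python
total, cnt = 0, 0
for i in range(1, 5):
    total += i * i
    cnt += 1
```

Let's trace through this code step by step.

Initialize: total = 0
Initialize: cnt = 0
Entering loop: for i in range(1, 5):
After iteration 1: i = 1, total = 1, cnt = 1
After iteration 2: i = 2, total = 5, cnt = 2
After iteration 3: i = 3, total = 14, cnt = 3
After iteration 4: i = 4, total = 30, cnt = 4
Loop ends.

Final answer: 30, 4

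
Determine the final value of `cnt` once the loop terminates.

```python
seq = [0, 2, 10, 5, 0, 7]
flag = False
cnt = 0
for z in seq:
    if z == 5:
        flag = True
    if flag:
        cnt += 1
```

Let's trace through this code step by step.

Initialize: seq = [0, 2, 10, 5, 0, 7]
Initialize: flag = False
Initialize: cnt = 0
Entering loop: for z in seq:
After iteration 1: z = 0, flag = False, cnt = 0
After iteration 2: z = 2, flag = False, cnt = 0
After iteration 3: z = 10, flag = False, cnt = 0
After iteration 4: z = 5, flag = True, cnt = 1
After iteration 5: z = 0, flag = True, cnt = 2
After iteration 6: z = 7, flag = True, cnt = 3
Loop ends.

Final answer: 3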